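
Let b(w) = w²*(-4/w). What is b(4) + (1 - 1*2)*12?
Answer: -28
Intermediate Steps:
b(w) = -4*w
b(4) + (1 - 1*2)*12 = -4*4 + (1 - 1*2)*12 = -16 + (1 - 2)*12 = -16 - 1*12 = -16 - 12 = -28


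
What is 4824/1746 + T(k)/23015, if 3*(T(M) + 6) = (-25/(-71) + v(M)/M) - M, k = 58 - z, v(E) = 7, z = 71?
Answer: 17078783041/6181667895 ≈ 2.7628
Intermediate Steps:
k = -13 (k = 58 - 1*71 = 58 - 71 = -13)
T(M) = -1253/213 - M/3 + 7/(3*M) (T(M) = -6 + ((-25/(-71) + 7/M) - M)/3 = -6 + ((-25*(-1/71) + 7/M) - M)/3 = -6 + ((25/71 + 7/M) - M)/3 = -6 + (25/71 - M + 7/M)/3 = -6 + (25/213 - M/3 + 7/(3*M)) = -1253/213 - M/3 + 7/(3*M))
4824/1746 + T(k)/23015 = 4824/1746 + ((1/213)*(497 - 1*(-13)*(1253 + 71*(-13)))/(-13))/23015 = 4824*(1/1746) + ((1/213)*(-1/13)*(497 - 1*(-13)*(1253 - 923)))*(1/23015) = 268/97 + ((1/213)*(-1/13)*(497 - 1*(-13)*330))*(1/23015) = 268/97 + ((1/213)*(-1/13)*(497 + 4290))*(1/23015) = 268/97 + ((1/213)*(-1/13)*4787)*(1/23015) = 268/97 - 4787/2769*1/23015 = 268/97 - 4787/63728535 = 17078783041/6181667895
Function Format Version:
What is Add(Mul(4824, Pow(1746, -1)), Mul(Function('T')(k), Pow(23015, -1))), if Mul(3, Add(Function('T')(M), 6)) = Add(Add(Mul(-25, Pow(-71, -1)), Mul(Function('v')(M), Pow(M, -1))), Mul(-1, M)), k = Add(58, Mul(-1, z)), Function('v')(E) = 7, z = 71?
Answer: Rational(17078783041, 6181667895) ≈ 2.7628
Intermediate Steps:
k = -13 (k = Add(58, Mul(-1, 71)) = Add(58, -71) = -13)
Function('T')(M) = Add(Rational(-1253, 213), Mul(Rational(-1, 3), M), Mul(Rational(7, 3), Pow(M, -1))) (Function('T')(M) = Add(-6, Mul(Rational(1, 3), Add(Add(Mul(-25, Pow(-71, -1)), Mul(7, Pow(M, -1))), Mul(-1, M)))) = Add(-6, Mul(Rational(1, 3), Add(Add(Mul(-25, Rational(-1, 71)), Mul(7, Pow(M, -1))), Mul(-1, M)))) = Add(-6, Mul(Rational(1, 3), Add(Add(Rational(25, 71), Mul(7, Pow(M, -1))), Mul(-1, M)))) = Add(-6, Mul(Rational(1, 3), Add(Rational(25, 71), Mul(-1, M), Mul(7, Pow(M, -1))))) = Add(-6, Add(Rational(25, 213), Mul(Rational(-1, 3), M), Mul(Rational(7, 3), Pow(M, -1)))) = Add(Rational(-1253, 213), Mul(Rational(-1, 3), M), Mul(Rational(7, 3), Pow(M, -1))))
Add(Mul(4824, Pow(1746, -1)), Mul(Function('T')(k), Pow(23015, -1))) = Add(Mul(4824, Pow(1746, -1)), Mul(Mul(Rational(1, 213), Pow(-13, -1), Add(497, Mul(-1, -13, Add(1253, Mul(71, -13))))), Pow(23015, -1))) = Add(Mul(4824, Rational(1, 1746)), Mul(Mul(Rational(1, 213), Rational(-1, 13), Add(497, Mul(-1, -13, Add(1253, -923)))), Rational(1, 23015))) = Add(Rational(268, 97), Mul(Mul(Rational(1, 213), Rational(-1, 13), Add(497, Mul(-1, -13, 330))), Rational(1, 23015))) = Add(Rational(268, 97), Mul(Mul(Rational(1, 213), Rational(-1, 13), Add(497, 4290)), Rational(1, 23015))) = Add(Rational(268, 97), Mul(Mul(Rational(1, 213), Rational(-1, 13), 4787), Rational(1, 23015))) = Add(Rational(268, 97), Mul(Rational(-4787, 2769), Rational(1, 23015))) = Add(Rational(268, 97), Rational(-4787, 63728535)) = Rational(17078783041, 6181667895)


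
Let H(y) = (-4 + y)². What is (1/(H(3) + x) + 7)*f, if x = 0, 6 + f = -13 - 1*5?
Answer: -192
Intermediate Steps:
f = -24 (f = -6 + (-13 - 1*5) = -6 + (-13 - 5) = -6 - 18 = -24)
(1/(H(3) + x) + 7)*f = (1/((-4 + 3)² + 0) + 7)*(-24) = (1/((-1)² + 0) + 7)*(-24) = (1/(1 + 0) + 7)*(-24) = (1/1 + 7)*(-24) = (1 + 7)*(-24) = 8*(-24) = -192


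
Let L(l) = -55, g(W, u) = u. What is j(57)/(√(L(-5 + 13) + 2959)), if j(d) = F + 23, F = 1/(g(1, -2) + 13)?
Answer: 127*√6/726 ≈ 0.42849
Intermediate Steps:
F = 1/11 (F = 1/(-2 + 13) = 1/11 ≈ 0.090909)
j(d) = 254/11 (j(d) = 1/11 + 23 = 254/11)
j(57)/(√(L(-5 + 13) + 2959)) = 254/(11*(√(-55 + 2959))) = 254/(11*(√2904)) = 254/(11*((22*√6))) = 254*(√6/132)/11 = 127*√6/726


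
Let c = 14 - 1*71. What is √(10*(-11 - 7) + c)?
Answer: I*√237 ≈ 15.395*I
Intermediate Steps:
c = -57 (c = 14 - 71 = -57)
√(10*(-11 - 7) + c) = √(10*(-11 - 7) - 57) = √(10*(-18) - 57) = √(-180 - 57) = √(-237) = I*√237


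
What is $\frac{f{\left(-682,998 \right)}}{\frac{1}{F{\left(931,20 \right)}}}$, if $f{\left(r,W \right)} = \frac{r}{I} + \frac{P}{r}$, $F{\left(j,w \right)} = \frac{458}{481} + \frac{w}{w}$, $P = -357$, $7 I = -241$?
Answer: $\frac{3138048795}{79058122} \approx 39.693$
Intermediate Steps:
$I = - \frac{241}{7}$ ($I = \frac{1}{7} \left(-241\right) = - \frac{241}{7} \approx -34.429$)
$F{\left(j,w \right)} = \frac{939}{481}$ ($F{\left(j,w \right)} = 458 \cdot \frac{1}{481} + 1 = \frac{458}{481} + 1 = \frac{939}{481}$)
$f{\left(r,W \right)} = - \frac{357}{r} - \frac{7 r}{241}$ ($f{\left(r,W \right)} = \frac{r}{- \frac{241}{7}} - \frac{357}{r} = r \left(- \frac{7}{241}\right) - \frac{357}{r} = - \frac{7 r}{241} - \frac{357}{r} = - \frac{357}{r} - \frac{7 r}{241}$)
$\frac{f{\left(-682,998 \right)}}{\frac{1}{F{\left(931,20 \right)}}} = \frac{- \frac{357}{-682} - - \frac{4774}{241}}{\frac{1}{\frac{939}{481}}} = \frac{\left(-357\right) \left(- \frac{1}{682}\right) + \frac{4774}{241}}{\frac{481}{939}} = \left(\frac{357}{682} + \frac{4774}{241}\right) \frac{939}{481} = \frac{3341905}{164362} \cdot \frac{939}{481} = \frac{3138048795}{79058122}$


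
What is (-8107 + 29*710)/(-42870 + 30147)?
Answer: -4161/4241 ≈ -0.98114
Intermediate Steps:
(-8107 + 29*710)/(-42870 + 30147) = (-8107 + 20590)/(-12723) = 12483*(-1/12723) = -4161/4241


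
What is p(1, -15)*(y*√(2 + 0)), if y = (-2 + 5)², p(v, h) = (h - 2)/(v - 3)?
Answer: 153*√2/2 ≈ 108.19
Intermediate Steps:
p(v, h) = (-2 + h)/(-3 + v)
y = 9 (y = 3² = 9)
p(1, -15)*(y*√(2 + 0)) = ((-2 - 15)/(-3 + 1))*(9*√(2 + 0)) = (-17/(-2))*(9*√2) = (-½*(-17))*(9*√2) = 17*(9*√2)/2 = 153*√2/2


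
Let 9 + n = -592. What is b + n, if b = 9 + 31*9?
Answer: -313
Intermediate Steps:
n = -601 (n = -9 - 592 = -601)
b = 288 (b = 9 + 279 = 288)
b + n = 288 - 601 = -313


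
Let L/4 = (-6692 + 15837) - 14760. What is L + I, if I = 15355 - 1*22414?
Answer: -29519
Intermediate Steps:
I = -7059 (I = 15355 - 22414 = -7059)
L = -22460 (L = 4*((-6692 + 15837) - 14760) = 4*(9145 - 14760) = 4*(-5615) = -22460)
L + I = -22460 - 7059 = -29519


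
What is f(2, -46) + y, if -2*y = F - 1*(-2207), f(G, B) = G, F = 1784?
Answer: -3987/2 ≈ -1993.5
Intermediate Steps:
y = -3991/2 (y = -(1784 - 1*(-2207))/2 = -(1784 + 2207)/2 = -½*3991 = -3991/2 ≈ -1995.5)
f(2, -46) + y = 2 - 3991/2 = -3987/2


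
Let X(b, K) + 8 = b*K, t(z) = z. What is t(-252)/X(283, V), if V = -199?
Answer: 84/18775 ≈ 0.0044740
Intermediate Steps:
X(b, K) = -8 + K*b (X(b, K) = -8 + b*K = -8 + K*b)
t(-252)/X(283, V) = -252/(-8 - 199*283) = -252/(-8 - 56317) = -252/(-56325) = -252*(-1/56325) = 84/18775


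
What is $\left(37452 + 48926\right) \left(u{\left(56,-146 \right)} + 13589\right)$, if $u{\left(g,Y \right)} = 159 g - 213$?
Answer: $1924501840$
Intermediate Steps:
$u{\left(g,Y \right)} = -213 + 159 g$
$\left(37452 + 48926\right) \left(u{\left(56,-146 \right)} + 13589\right) = \left(37452 + 48926\right) \left(\left(-213 + 159 \cdot 56\right) + 13589\right) = 86378 \left(\left(-213 + 8904\right) + 13589\right) = 86378 \left(8691 + 13589\right) = 86378 \cdot 22280 = 1924501840$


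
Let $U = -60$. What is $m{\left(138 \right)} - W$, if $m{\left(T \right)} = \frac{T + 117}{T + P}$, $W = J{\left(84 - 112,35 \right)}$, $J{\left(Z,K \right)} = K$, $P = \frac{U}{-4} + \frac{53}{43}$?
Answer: $- \frac{221155}{6632} \approx -33.347$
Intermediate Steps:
$P = \frac{698}{43}$ ($P = - \frac{60}{-4} + \frac{53}{43} = \left(-60\right) \left(- \frac{1}{4}\right) + 53 \cdot \frac{1}{43} = 15 + \frac{53}{43} = \frac{698}{43} \approx 16.233$)
$W = 35$
$m{\left(T \right)} = \frac{117 + T}{\frac{698}{43} + T}$ ($m{\left(T \right)} = \frac{T + 117}{T + \frac{698}{43}} = \frac{117 + T}{\frac{698}{43} + T}$)
$m{\left(138 \right)} - W = \frac{43 \left(117 + 138\right)}{698 + 43 \cdot 138} - 35 = 43 \frac{1}{698 + 5934} \cdot 255 - 35 = 43 \cdot \frac{1}{6632} \cdot 255 - 35 = \frac{10965}{6632} - 35 = - \frac{221155}{6632}$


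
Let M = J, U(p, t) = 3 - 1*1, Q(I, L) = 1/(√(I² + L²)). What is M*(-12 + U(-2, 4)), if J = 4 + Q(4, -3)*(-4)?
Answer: -32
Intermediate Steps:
Q(I, L) = (I² + L²)^(-½)
U(p, t) = 2 (U(p, t) = 3 - 1 = 2)
J = 16/5 (J = 4 - 4/√(4² + (-3)²) = 4 - 4/√(16 + 9) = 4 - 4/√25 = 4 + (⅕)*(-4) = 4 - ⅘ = 16/5 ≈ 3.2000)
M = 16/5 ≈ 3.2000
M*(-12 + U(-2, 4)) = 16*(-12 + 2)/5 = (16/5)*(-10) = -32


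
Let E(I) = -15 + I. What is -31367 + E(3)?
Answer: -31379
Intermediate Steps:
-31367 + E(3) = -31367 + (-15 + 3) = -31367 - 12 = -31379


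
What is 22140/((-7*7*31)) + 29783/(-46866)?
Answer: -1082853617/71189454 ≈ -15.211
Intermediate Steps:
22140/((-7*7*31)) + 29783/(-46866) = 22140/((-49*31)) + 29783*(-1/46866) = 22140/(-1519) - 29783/46866 = 22140*(-1/1519) - 29783/46866 = -22140/1519 - 29783/46866 = -1082853617/71189454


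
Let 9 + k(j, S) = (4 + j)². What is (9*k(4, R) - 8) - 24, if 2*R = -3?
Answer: 463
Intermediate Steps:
R = -3/2 (R = (½)*(-3) = -3/2 ≈ -1.5000)
k(j, S) = -9 + (4 + j)²
(9*k(4, R) - 8) - 24 = (9*(-9 + (4 + 4)²) - 8) - 24 = (9*(-9 + 8²) - 8) - 24 = (9*(-9 + 64) - 8) - 24 = (9*55 - 8) - 24 = (495 - 8) - 24 = 487 - 24 = 463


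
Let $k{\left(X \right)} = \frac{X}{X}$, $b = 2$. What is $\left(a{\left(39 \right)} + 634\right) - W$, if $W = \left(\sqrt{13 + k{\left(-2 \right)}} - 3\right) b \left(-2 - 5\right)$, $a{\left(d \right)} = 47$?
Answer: $639 + 14 \sqrt{14} \approx 691.38$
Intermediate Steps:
$k{\left(X \right)} = 1$
$W = 42 - 14 \sqrt{14}$ ($W = \left(\sqrt{13 + 1} - 3\right) 2 \left(-2 - 5\right) = \left(\sqrt{14} - 3\right) 2 \left(-2 - 5\right) = \left(-3 + \sqrt{14}\right) 2 \left(-7\right) = \left(-3 + \sqrt{14}\right) \left(-14\right) = 42 - 14 \sqrt{14} \approx -10.383$)
$\left(a{\left(39 \right)} + 634\right) - W = \left(47 + 634\right) - \left(42 - 14 \sqrt{14}\right) = 681 - \left(42 - 14 \sqrt{14}\right) = 639 + 14 \sqrt{14}$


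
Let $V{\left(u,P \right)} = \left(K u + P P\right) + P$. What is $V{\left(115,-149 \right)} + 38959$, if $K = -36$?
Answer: $56871$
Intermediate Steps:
$V{\left(u,P \right)} = P + P^{2} - 36 u$ ($V{\left(u,P \right)} = \left(- 36 u + P P\right) + P = \left(- 36 u + P^{2}\right) + P = \left(P^{2} - 36 u\right) + P = P + P^{2} - 36 u$)
$V{\left(115,-149 \right)} + 38959 = \left(-149 + \left(-149\right)^{2} - 4140\right) + 38959 = \left(-149 + 22201 - 4140\right) + 38959 = 17912 + 38959 = 56871$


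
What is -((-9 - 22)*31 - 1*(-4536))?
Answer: -3575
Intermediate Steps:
-((-9 - 22)*31 - 1*(-4536)) = -(-31*31 + 4536) = -(-961 + 4536) = -1*3575 = -3575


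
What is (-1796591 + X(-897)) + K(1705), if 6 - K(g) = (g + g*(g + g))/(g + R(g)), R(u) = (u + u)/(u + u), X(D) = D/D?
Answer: -3070788059/1706 ≈ -1.8000e+6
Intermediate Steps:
X(D) = 1
R(u) = 1 (R(u) = (2*u)/((2*u)) = (2*u)*(1/(2*u)) = 1)
K(g) = 6 - (g + 2*g²)/(1 + g) (K(g) = 6 - (g + g*(g + g))/(g + 1) = 6 - (g + g*(2*g))/(1 + g) = 6 - (g + 2*g²)/(1 + g))
(-1796591 + X(-897)) + K(1705) = (-1796591 + 1) + (6 - 2*1705² + 5*1705)/(1 + 1705) = -1796590 + (6 - 2*2907025 + 8525)/1706 = -1796590 + (6 - 5814050 + 8525)/1706 = -1796590 + (1/1706)*(-5805519) = -1796590 - 5805519/1706 = -3070788059/1706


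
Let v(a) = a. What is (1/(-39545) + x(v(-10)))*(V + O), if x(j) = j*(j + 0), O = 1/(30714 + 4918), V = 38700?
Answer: 5453089617796099/1409067440 ≈ 3.8700e+6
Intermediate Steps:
O = 1/35632 ≈ 2.8065e-5
x(j) = j² (x(j) = j*j = j²)
(1/(-39545) + x(v(-10)))*(V + O) = (1/(-39545) + (-10)²)*(38700 + 1/35632) = (-1/39545 + 100)*(1378958401/35632) = (3954499/39545)*(1378958401/35632) = 5453089617796099/1409067440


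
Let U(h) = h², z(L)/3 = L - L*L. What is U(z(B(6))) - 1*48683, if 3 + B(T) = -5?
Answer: -2027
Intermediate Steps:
B(T) = -8 (B(T) = -3 - 5 = -8)
z(L) = -3*L² + 3*L (z(L) = 3*(L - L*L) = 3*(L - L²) = -3*L² + 3*L)
U(z(B(6))) - 1*48683 = (3*(-8)*(1 - 1*(-8)))² - 1*48683 = (3*(-8)*(1 + 8))² - 48683 = (3*(-8)*9)² - 48683 = (-216)² - 48683 = 46656 - 48683 = -2027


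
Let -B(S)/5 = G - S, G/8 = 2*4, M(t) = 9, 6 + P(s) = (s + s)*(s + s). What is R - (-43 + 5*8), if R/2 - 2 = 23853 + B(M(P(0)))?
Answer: 47163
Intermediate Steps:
P(s) = -6 + 4*s² (P(s) = -6 + (s + s)*(s + s) = -6 + (2*s)*(2*s) = -6 + 4*s²)
G = 64 (G = 8*(2*4) = 8*8 = 64)
B(S) = -320 + 5*S (B(S) = -5*(64 - S) = -320 + 5*S)
R = 47160 (R = 4 + 2*(23853 + (-320 + 5*9)) = 4 + 2*(23853 + (-320 + 45)) = 4 + 2*(23853 - 275) = 4 + 2*23578 = 4 + 47156 = 47160)
R - (-43 + 5*8) = 47160 - (-43 + 5*8) = 47160 - (-43 + 40) = 47160 - 1*(-3) = 47160 + 3 = 47163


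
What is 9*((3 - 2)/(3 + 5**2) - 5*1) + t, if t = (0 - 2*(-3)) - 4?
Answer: -1195/28 ≈ -42.679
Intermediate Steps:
t = 2 (t = (0 + 6) - 4 = 6 - 4 = 2)
9*((3 - 2)/(3 + 5**2) - 5*1) + t = 9*((3 - 2)/(3 + 5**2) - 5*1) + 2 = 9*(1/(3 + 25) - 5) + 2 = 9*(1/28 - 5) + 2 = 9*(-139/28) + 2 = -1251/28 + 2 = -1195/28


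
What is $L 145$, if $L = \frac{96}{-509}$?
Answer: $- \frac{13920}{509} \approx -27.348$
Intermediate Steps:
$L = - \frac{96}{509}$ ($L = 96 \left(- \frac{1}{509}\right) = - \frac{96}{509} \approx -0.18861$)
$L 145 = \left(- \frac{96}{509}\right) 145 = - \frac{13920}{509}$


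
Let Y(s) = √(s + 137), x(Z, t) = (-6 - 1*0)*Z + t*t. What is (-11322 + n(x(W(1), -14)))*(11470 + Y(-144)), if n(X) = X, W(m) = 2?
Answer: -127752860 - 11138*I*√7 ≈ -1.2775e+8 - 29468.0*I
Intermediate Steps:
x(Z, t) = t² - 6*Z (x(Z, t) = (-6 + 0)*Z + t² = -6*Z + t² = t² - 6*Z)
Y(s) = √(137 + s)
(-11322 + n(x(W(1), -14)))*(11470 + Y(-144)) = (-11322 + ((-14)² - 6*2))*(11470 + √(137 - 144)) = (-11322 + (196 - 12))*(11470 + √(-7)) = (-11322 + 184)*(11470 + I*√7) = -11138*(11470 + I*√7) = -127752860 - 11138*I*√7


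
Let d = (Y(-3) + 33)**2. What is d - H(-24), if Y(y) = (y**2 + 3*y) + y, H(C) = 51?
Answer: 849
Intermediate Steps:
Y(y) = y**2 + 4*y
d = 900 (d = (-3*(4 - 3) + 33)**2 = (-3*1 + 33)**2 = (-3 + 33)**2 = 30**2 = 900)
d - H(-24) = 900 - 1*51 = 900 - 51 = 849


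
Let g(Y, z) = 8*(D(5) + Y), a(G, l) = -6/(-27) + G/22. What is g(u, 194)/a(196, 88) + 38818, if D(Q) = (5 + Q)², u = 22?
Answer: 4398512/113 ≈ 38925.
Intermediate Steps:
a(G, l) = 2/9 + G/22 (a(G, l) = -6*(-1/27) + G*(1/22) = 2/9 + G/22)
g(Y, z) = 800 + 8*Y (g(Y, z) = 8*((5 + 5)² + Y) = 8*(10² + Y) = 8*(100 + Y) = 800 + 8*Y)
g(u, 194)/a(196, 88) + 38818 = (800 + 8*22)/(2/9 + (1/22)*196) + 38818 = (800 + 176)/(2/9 + 98/11) + 38818 = 976/(904/99) + 38818 = 976*(99/904) + 38818 = 12078/113 + 38818 = 4398512/113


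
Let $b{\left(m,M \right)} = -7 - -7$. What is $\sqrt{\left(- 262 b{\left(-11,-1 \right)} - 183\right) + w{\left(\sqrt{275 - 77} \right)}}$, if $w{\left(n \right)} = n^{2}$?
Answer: $\sqrt{15} \approx 3.873$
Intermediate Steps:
$b{\left(m,M \right)} = 0$ ($b{\left(m,M \right)} = -7 + 7 = 0$)
$\sqrt{\left(- 262 b{\left(-11,-1 \right)} - 183\right) + w{\left(\sqrt{275 - 77} \right)}} = \sqrt{\left(\left(-262\right) 0 - 183\right) + \left(\sqrt{275 - 77}\right)^{2}} = \sqrt{\left(0 - 183\right) + \left(\sqrt{198}\right)^{2}} = \sqrt{-183 + \left(3 \sqrt{22}\right)^{2}} = \sqrt{-183 + 198} = \sqrt{15}$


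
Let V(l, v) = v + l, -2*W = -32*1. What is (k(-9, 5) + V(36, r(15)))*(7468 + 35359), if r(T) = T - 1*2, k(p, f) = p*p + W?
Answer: 6252742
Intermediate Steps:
W = 16 (W = -(-16) = -½*(-32) = 16)
k(p, f) = 16 + p² (k(p, f) = p*p + 16 = p² + 16 = 16 + p²)
r(T) = -2 + T (r(T) = T - 2 = -2 + T)
V(l, v) = l + v
(k(-9, 5) + V(36, r(15)))*(7468 + 35359) = ((16 + (-9)²) + (36 + (-2 + 15)))*(7468 + 35359) = ((16 + 81) + (36 + 13))*42827 = (97 + 49)*42827 = 146*42827 = 6252742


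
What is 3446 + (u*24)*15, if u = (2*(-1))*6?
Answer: -874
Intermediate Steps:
u = -12 (u = -2*6 = -12)
3446 + (u*24)*15 = 3446 - 12*24*15 = 3446 - 288*15 = 3446 - 4320 = -874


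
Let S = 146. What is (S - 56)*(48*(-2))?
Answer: -8640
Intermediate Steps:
(S - 56)*(48*(-2)) = (146 - 56)*(48*(-2)) = 90*(-96) = -8640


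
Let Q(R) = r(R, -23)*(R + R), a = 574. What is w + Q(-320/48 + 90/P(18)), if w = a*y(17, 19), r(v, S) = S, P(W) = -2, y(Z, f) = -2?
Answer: 3686/3 ≈ 1228.7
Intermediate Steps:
Q(R) = -46*R (Q(R) = -23*(R + R) = -46*R)
w = -1148 (w = 574*(-2) = -1148)
w + Q(-320/48 + 90/P(18)) = -1148 - 46*(-320/48 + 90/(-2)) = -1148 - 46*(-320*1/48 + 90*(-1/2)) = -1148 - 46*(-20/3 - 45) = -1148 - 46*(-155/3) = -1148 + 7130/3 = 3686/3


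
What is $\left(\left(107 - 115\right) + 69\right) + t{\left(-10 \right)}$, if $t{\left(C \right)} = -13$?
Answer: $48$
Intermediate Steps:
$\left(\left(107 - 115\right) + 69\right) + t{\left(-10 \right)} = \left(\left(107 - 115\right) + 69\right) - 13 = \left(-8 + 69\right) - 13 = 61 - 13 = 48$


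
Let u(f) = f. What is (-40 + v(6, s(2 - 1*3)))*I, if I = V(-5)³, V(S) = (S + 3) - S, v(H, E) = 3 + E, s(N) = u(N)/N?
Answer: -972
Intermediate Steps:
s(N) = 1 (s(N) = N/N = 1)
V(S) = 3 (V(S) = (3 + S) - S = 3)
I = 27 (I = 3³ = 27)
(-40 + v(6, s(2 - 1*3)))*I = (-40 + (3 + 1))*27 = (-40 + 4)*27 = -36*27 = -972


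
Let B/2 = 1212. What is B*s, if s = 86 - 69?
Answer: 41208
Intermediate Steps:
B = 2424 (B = 2*1212 = 2424)
s = 17
B*s = 2424*17 = 41208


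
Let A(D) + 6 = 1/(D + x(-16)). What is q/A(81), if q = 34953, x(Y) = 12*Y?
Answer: -3879783/667 ≈ -5816.8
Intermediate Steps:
A(D) = -6 + 1/(-192 + D) (A(D) = -6 + 1/(D + 12*(-16)) = -6 + 1/(D - 192) = -6 + 1/(-192 + D))
q/A(81) = 34953/(((1153 - 6*81)/(-192 + 81))) = 34953/(((1153 - 486)/(-111))) = 34953/((-1/111*667)) = 34953/(-667/111) = 34953*(-111/667) = -3879783/667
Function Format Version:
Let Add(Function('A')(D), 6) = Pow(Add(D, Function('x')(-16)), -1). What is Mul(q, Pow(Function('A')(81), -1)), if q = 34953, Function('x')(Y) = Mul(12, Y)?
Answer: Rational(-3879783, 667) ≈ -5816.8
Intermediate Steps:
Function('A')(D) = Add(-6, Pow(Add(-192, D), -1)) (Function('A')(D) = Add(-6, Pow(Add(D, Mul(12, -16)), -1)) = Add(-6, Pow(Add(D, -192), -1)) = Add(-6, Pow(Add(-192, D), -1)))
Mul(q, Pow(Function('A')(81), -1)) = Mul(34953, Pow(Mul(Pow(Add(-192, 81), -1), Add(1153, Mul(-6, 81))), -1)) = Mul(34953, Pow(Mul(Pow(-111, -1), Add(1153, -486)), -1)) = Mul(34953, Pow(Mul(Rational(-1, 111), 667), -1)) = Mul(34953, Pow(Rational(-667, 111), -1)) = Mul(34953, Rational(-111, 667)) = Rational(-3879783, 667)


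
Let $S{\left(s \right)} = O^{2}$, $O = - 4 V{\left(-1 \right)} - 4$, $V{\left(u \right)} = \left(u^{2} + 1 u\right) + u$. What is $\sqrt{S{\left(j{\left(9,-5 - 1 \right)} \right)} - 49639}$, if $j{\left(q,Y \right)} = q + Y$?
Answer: $i \sqrt{49639} \approx 222.8 i$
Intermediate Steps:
$V{\left(u \right)} = u^{2} + 2 u$ ($V{\left(u \right)} = \left(u^{2} + u\right) + u = \left(u + u^{2}\right) + u = u^{2} + 2 u$)
$j{\left(q,Y \right)} = Y + q$
$O = 0$ ($O = - 4 \left(- (2 - 1)\right) - 4 = - 4 \left(\left(-1\right) 1\right) - 4 = \left(-4\right) \left(-1\right) - 4 = 4 - 4 = 0$)
$S{\left(s \right)} = 0$ ($S{\left(s \right)} = 0^{2} = 0$)
$\sqrt{S{\left(j{\left(9,-5 - 1 \right)} \right)} - 49639} = \sqrt{0 - 49639} = \sqrt{-49639} = i \sqrt{49639}$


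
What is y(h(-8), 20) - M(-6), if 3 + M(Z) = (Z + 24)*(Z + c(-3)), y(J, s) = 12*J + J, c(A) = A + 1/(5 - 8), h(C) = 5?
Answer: 236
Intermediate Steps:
c(A) = -1/3 + A (c(A) = A + 1/(-3) = A - 1/3 = -1/3 + A)
y(J, s) = 13*J
M(Z) = -3 + (24 + Z)*(-10/3 + Z) (M(Z) = -3 + (Z + 24)*(Z + (-1/3 - 3)) = -3 + (24 + Z)*(Z - 10/3) = -3 + (24 + Z)*(-10/3 + Z))
y(h(-8), 20) - M(-6) = 13*5 - (-83 + (-6)**2 + (62/3)*(-6)) = 65 - (-83 + 36 - 124) = 65 - 1*(-171) = 65 + 171 = 236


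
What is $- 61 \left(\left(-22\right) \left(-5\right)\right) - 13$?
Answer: $-6723$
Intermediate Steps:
$- 61 \left(\left(-22\right) \left(-5\right)\right) - 13 = \left(-61\right) 110 - 13 = -6710 - 13 = -6723$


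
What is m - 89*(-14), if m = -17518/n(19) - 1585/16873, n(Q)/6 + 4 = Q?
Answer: 798207178/759285 ≈ 1051.3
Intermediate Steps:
n(Q) = -24 + 6*Q
m = -147861932/759285 (m = -17518/(-24 + 6*19) - 1585/16873 = -17518/(-24 + 114) - 1585*1/16873 = -17518/90 - 1585/16873 = -17518*1/90 - 1585/16873 = -8759/45 - 1585/16873 = -147861932/759285 ≈ -194.74)
m - 89*(-14) = -147861932/759285 - 89*(-14) = -147861932/759285 + 1246 = 798207178/759285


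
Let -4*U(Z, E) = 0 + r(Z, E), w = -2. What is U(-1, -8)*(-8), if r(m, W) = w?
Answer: -4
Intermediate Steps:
r(m, W) = -2
U(Z, E) = 1/2 (U(Z, E) = -(0 - 2)/4 = -1/4*(-2) = 1/2)
U(-1, -8)*(-8) = (1/2)*(-8) = -4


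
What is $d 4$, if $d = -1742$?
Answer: $-6968$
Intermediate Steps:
$d 4 = \left(-1742\right) 4 = -6968$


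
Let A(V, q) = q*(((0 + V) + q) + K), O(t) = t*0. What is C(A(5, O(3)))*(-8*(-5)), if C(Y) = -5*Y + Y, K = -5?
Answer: 0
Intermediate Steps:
O(t) = 0
A(V, q) = q*(-5 + V + q) (A(V, q) = q*(((0 + V) + q) - 5) = q*((V + q) - 5) = q*(-5 + V + q))
C(Y) = -4*Y
C(A(5, O(3)))*(-8*(-5)) = (-0*(-5 + 5 + 0))*(-8*(-5)) = -0*0*40 = -4*0*40 = 0*40 = 0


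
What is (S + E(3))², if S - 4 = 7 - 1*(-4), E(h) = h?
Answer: 324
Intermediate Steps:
S = 15 (S = 4 + (7 - 1*(-4)) = 4 + (7 + 4) = 4 + 11 = 15)
(S + E(3))² = (15 + 3)² = 18² = 324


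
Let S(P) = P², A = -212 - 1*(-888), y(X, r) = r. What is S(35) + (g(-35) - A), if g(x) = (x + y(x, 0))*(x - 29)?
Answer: 2789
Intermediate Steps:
g(x) = x*(-29 + x) (g(x) = (x + 0)*(x - 29) = x*(-29 + x))
A = 676 (A = -212 + 888 = 676)
S(35) + (g(-35) - A) = 35² + (-35*(-29 - 35) - 1*676) = 1225 + (-35*(-64) - 676) = 1225 + (2240 - 676) = 1225 + 1564 = 2789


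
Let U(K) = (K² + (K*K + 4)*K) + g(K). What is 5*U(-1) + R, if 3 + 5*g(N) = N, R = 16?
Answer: -8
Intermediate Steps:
g(N) = -⅗ + N/5
U(K) = -⅗ + K² + K/5 + K*(4 + K²) (U(K) = (K² + (K*K + 4)*K) + (-⅗ + K/5) = (K² + (K² + 4)*K) + (-⅗ + K/5) = (K² + (4 + K²)*K) + (-⅗ + K/5) = (K² + K*(4 + K²)) + (-⅗ + K/5) = -⅗ + K² + K/5 + K*(4 + K²))
5*U(-1) + R = 5*(-⅗ + (-1)² + (-1)³ + (21/5)*(-1)) + 16 = 5*(-⅗ + 1 - 1 - 21/5) + 16 = 5*(-24/5) + 16 = -24 + 16 = -8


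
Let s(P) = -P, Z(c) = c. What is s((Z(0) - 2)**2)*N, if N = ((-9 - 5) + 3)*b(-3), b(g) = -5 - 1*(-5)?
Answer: 0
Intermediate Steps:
b(g) = 0 (b(g) = -5 + 5 = 0)
N = 0 (N = ((-9 - 5) + 3)*0 = (-14 + 3)*0 = -11*0 = 0)
s((Z(0) - 2)**2)*N = -(0 - 2)**2*0 = -1*(-2)**2*0 = -1*4*0 = -4*0 = 0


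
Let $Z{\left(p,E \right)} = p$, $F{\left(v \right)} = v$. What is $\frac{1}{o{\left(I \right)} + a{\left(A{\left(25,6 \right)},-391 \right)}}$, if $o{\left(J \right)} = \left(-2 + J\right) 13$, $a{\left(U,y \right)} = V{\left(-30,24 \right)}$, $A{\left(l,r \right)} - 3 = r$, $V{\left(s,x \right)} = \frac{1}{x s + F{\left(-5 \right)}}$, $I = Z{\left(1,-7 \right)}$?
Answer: $- \frac{725}{9426} \approx -0.076915$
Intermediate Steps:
$I = 1$
$V{\left(s,x \right)} = \frac{1}{-5 + s x}$ ($V{\left(s,x \right)} = \frac{1}{x s - 5} = \frac{1}{s x - 5} = \frac{1}{-5 + s x}$)
$A{\left(l,r \right)} = 3 + r$
$a{\left(U,y \right)} = - \frac{1}{725}$ ($a{\left(U,y \right)} = \frac{1}{-5 - 720} = \frac{1}{-725} = - \frac{1}{725}$)
$o{\left(J \right)} = -26 + 13 J$
$\frac{1}{o{\left(I \right)} + a{\left(A{\left(25,6 \right)},-391 \right)}} = \frac{1}{\left(-26 + 13 \cdot 1\right) - \frac{1}{725}} = \frac{1}{\left(-26 + 13\right) - \frac{1}{725}} = \frac{1}{-13 - \frac{1}{725}} = \frac{1}{- \frac{9426}{725}} = - \frac{725}{9426}$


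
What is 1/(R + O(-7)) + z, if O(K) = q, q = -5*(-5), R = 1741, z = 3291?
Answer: 5811907/1766 ≈ 3291.0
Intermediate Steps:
q = 25
O(K) = 25
1/(R + O(-7)) + z = 1/(1741 + 25) + 3291 = 1/1766 + 3291 = 5811907/1766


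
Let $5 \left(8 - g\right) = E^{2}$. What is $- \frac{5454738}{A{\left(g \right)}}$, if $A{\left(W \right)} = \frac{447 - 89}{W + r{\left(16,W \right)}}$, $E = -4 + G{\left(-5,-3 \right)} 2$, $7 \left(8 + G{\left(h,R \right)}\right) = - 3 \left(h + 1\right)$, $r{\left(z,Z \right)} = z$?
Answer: $\frac{20662547544}{43855} \approx 4.7116 \cdot 10^{5}$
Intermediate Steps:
$G{\left(h,R \right)} = - \frac{59}{7} - \frac{3 h}{7}$ ($G{\left(h,R \right)} = -8 + \frac{\left(-3\right) \left(h + 1\right)}{7} = -8 + \frac{\left(-3\right) \left(1 + h\right)}{7} = -8 + \frac{-3 - 3 h}{7} = -8 - \left(\frac{3}{7} + \frac{3 h}{7}\right) = - \frac{59}{7} - \frac{3 h}{7}$)
$E = - \frac{116}{7}$ ($E = -4 + \left(- \frac{59}{7} - - \frac{15}{7}\right) 2 = -4 + \left(- \frac{59}{7} + \frac{15}{7}\right) 2 = -4 - \frac{88}{7} = - \frac{116}{7} \approx -16.571$)
$g = - \frac{11496}{245}$ ($g = 8 - \frac{\left(- \frac{116}{7}\right)^{2}}{5} = 8 - \frac{13456}{245} = - \frac{11496}{245} \approx -46.922$)
$A{\left(W \right)} = \frac{358}{16 + W}$ ($A{\left(W \right)} = \frac{447 - 89}{W + 16} = \frac{358}{16 + W}$)
$- \frac{5454738}{A{\left(g \right)}} = - \frac{5454738}{358 \frac{1}{16 - \frac{11496}{245}}} = - \frac{5454738}{358 \frac{1}{- \frac{7576}{245}}} = - \frac{5454738}{358 \left(- \frac{245}{7576}\right)} = - \frac{5454738}{- \frac{43855}{3788}} = \left(-5454738\right) \left(- \frac{3788}{43855}\right) = \frac{20662547544}{43855}$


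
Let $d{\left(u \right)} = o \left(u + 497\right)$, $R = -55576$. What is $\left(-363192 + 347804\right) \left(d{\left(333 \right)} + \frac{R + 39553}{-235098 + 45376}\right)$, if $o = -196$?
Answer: $\frac{237467300061278}{94861} \approx 2.5033 \cdot 10^{9}$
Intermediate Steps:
$d{\left(u \right)} = -97412 - 196 u$ ($d{\left(u \right)} = - 196 \left(u + 497\right) = - 196 \left(497 + u\right) = -97412 - 196 u$)
$\left(-363192 + 347804\right) \left(d{\left(333 \right)} + \frac{R + 39553}{-235098 + 45376}\right) = \left(-363192 + 347804\right) \left(\left(-97412 - 65268\right) + \frac{-55576 + 39553}{-235098 + 45376}\right) = - 15388 \left(\left(-97412 - 65268\right) - \frac{16023}{-189722}\right) = - 15388 \left(-162680 - - \frac{16023}{189722}\right) = - 15388 \left(-162680 + \frac{16023}{189722}\right) = \left(-15388\right) \left(- \frac{30863958937}{189722}\right) = \frac{237467300061278}{94861}$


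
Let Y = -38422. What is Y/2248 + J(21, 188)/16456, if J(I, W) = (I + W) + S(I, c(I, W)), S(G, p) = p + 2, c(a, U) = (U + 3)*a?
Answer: -9730959/578017 ≈ -16.835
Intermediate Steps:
c(a, U) = a*(3 + U) (c(a, U) = (3 + U)*a = a*(3 + U))
S(G, p) = 2 + p
J(I, W) = 2 + I + W + I*(3 + W) (J(I, W) = (I + W) + (2 + I*(3 + W)) = 2 + I + W + I*(3 + W))
Y/2248 + J(21, 188)/16456 = -38422/2248 + (2 + 21 + 188 + 21*(3 + 188))/16456 = -38422*1/2248 + (2 + 21 + 188 + 21*191)*(1/16456) = -19211/1124 + (2 + 21 + 188 + 4011)*(1/16456) = -19211/1124 + 4222*(1/16456) = -19211/1124 + 2111/8228 = -9730959/578017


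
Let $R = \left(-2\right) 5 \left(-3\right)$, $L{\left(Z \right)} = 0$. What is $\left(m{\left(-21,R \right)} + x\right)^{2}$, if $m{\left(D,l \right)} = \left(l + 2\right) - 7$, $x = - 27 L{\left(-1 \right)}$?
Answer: $625$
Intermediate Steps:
$x = 0$ ($x = \left(-27\right) 0 = 0$)
$R = 30$ ($R = \left(-10\right) \left(-3\right) = 30$)
$m{\left(D,l \right)} = -5 + l$ ($m{\left(D,l \right)} = \left(2 + l\right) - 7 = -5 + l$)
$\left(m{\left(-21,R \right)} + x\right)^{2} = \left(\left(-5 + 30\right) + 0\right)^{2} = \left(25 + 0\right)^{2} = 25^{2} = 625$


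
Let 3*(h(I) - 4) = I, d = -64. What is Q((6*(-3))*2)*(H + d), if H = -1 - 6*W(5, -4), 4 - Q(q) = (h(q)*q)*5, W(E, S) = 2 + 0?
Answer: 110572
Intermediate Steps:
h(I) = 4 + I/3
W(E, S) = 2
Q(q) = 4 - 5*q*(4 + q/3) (Q(q) = 4 - (4 + q/3)*q*5 = 4 - q*(4 + q/3)*5 = 4 - 5*q*(4 + q/3))
H = -13 (H = -1 - 6*2 = -1 - 12 = -13)
Q((6*(-3))*2)*(H + d) = (4 - 5*(6*(-3))*2*(12 + (6*(-3))*2)/3)*(-13 - 64) = (4 - 5*(-18*2)*(12 - 18*2)/3)*(-77) = (4 - 5/3*(-36)*(12 - 36))*(-77) = (4 - 5/3*(-36)*(-24))*(-77) = (4 - 1440)*(-77) = -1436*(-77) = 110572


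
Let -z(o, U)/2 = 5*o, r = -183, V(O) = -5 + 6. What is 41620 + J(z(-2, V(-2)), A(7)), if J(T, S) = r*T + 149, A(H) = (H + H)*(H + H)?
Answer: 38109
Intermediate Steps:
V(O) = 1
A(H) = 4*H² (A(H) = (2*H)*(2*H) = 4*H²)
z(o, U) = -10*o
J(T, S) = 149 - 183*T (J(T, S) = -183*T + 149 = 149 - 183*T)
41620 + J(z(-2, V(-2)), A(7)) = 41620 + (149 - (-1830)*(-2)) = 41620 + (149 - 183*20) = 41620 + (149 - 3660) = 41620 - 3511 = 38109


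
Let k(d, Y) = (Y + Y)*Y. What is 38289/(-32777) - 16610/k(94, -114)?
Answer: -769816829/425969892 ≈ -1.8072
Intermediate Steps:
k(d, Y) = 2*Y**2 (k(d, Y) = (2*Y)*Y = 2*Y**2)
38289/(-32777) - 16610/k(94, -114) = 38289/(-32777) - 16610/(2*(-114)**2) = 38289*(-1/32777) - 16610/(2*12996) = -38289/32777 - 16610/25992 = -38289/32777 - 16610*1/25992 = -38289/32777 - 8305/12996 = -769816829/425969892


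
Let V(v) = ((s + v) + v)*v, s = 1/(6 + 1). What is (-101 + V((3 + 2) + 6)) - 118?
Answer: 172/7 ≈ 24.571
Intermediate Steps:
s = 1/7 ≈ 0.14286
V(v) = v*(1/7 + 2*v) (V(v) = ((1/7 + v) + v)*v = (1/7 + 2*v)*v = v*(1/7 + 2*v))
(-101 + V((3 + 2) + 6)) - 118 = (-101 + ((3 + 2) + 6)*(1 + 14*((3 + 2) + 6))/7) - 118 = (-101 + (5 + 6)*(1 + 14*(5 + 6))/7) - 118 = (-101 + (1/7)*11*(1 + 14*11)) - 118 = (-101 + (1/7)*11*(1 + 154)) - 118 = (-101 + (1/7)*11*155) - 118 = (-101 + 1705/7) - 118 = 998/7 - 118 = 172/7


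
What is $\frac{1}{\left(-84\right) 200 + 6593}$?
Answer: $- \frac{1}{10207} \approx -9.7972 \cdot 10^{-5}$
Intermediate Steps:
$\frac{1}{\left(-84\right) 200 + 6593} = \frac{1}{-16800 + 6593} = \frac{1}{-10207} = - \frac{1}{10207}$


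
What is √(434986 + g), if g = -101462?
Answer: 2*√83381 ≈ 577.52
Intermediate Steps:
√(434986 + g) = √(434986 - 101462) = √333524 = 2*√83381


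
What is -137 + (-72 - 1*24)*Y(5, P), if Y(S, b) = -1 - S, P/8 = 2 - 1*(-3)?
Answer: 439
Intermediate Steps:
P = 40 (P = 8*(2 - 1*(-3)) = 8*(2 + 3) = 8*5 = 40)
-137 + (-72 - 1*24)*Y(5, P) = -137 + (-72 - 1*24)*(-1 - 1*5) = -137 + (-72 - 24)*(-1 - 5) = -137 - 96*(-6) = -137 + 576 = 439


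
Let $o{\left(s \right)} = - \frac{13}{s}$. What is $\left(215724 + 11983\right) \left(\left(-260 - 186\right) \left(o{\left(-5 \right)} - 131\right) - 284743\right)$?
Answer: $- \frac{258990070781}{5} \approx -5.1798 \cdot 10^{10}$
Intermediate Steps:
$\left(215724 + 11983\right) \left(\left(-260 - 186\right) \left(o{\left(-5 \right)} - 131\right) - 284743\right) = \left(215724 + 11983\right) \left(\left(-260 - 186\right) \left(- \frac{13}{-5} - 131\right) - 284743\right) = 227707 \left(- 446 \left(\left(-13\right) \left(- \frac{1}{5}\right) - 131\right) - 284743\right) = 227707 \left(- 446 \left(\frac{13}{5} - 131\right) - 284743\right) = 227707 \left(\left(-446\right) \left(- \frac{642}{5}\right) - 284743\right) = 227707 \left(\frac{286332}{5} - 284743\right) = 227707 \left(- \frac{1137383}{5}\right) = - \frac{258990070781}{5}$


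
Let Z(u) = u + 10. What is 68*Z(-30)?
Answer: -1360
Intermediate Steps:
Z(u) = 10 + u
68*Z(-30) = 68*(10 - 30) = 68*(-20) = -1360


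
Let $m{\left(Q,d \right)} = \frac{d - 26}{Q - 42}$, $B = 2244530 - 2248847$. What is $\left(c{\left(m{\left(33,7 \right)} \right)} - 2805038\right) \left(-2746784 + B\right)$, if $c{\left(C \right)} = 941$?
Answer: $7714354060797$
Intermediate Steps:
$B = -4317$
$m{\left(Q,d \right)} = \frac{-26 + d}{-42 + Q}$
$\left(c{\left(m{\left(33,7 \right)} \right)} - 2805038\right) \left(-2746784 + B\right) = \left(941 - 2805038\right) \left(-2746784 - 4317\right) = \left(-2804097\right) \left(-2751101\right) = 7714354060797$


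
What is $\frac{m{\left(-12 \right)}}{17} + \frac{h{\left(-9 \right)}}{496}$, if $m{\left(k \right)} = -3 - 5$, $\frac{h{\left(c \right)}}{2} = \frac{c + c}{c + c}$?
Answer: $- \frac{1967}{4216} \approx -0.46656$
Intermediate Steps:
$h{\left(c \right)} = 2$ ($h{\left(c \right)} = 2 \frac{c + c}{c + c} = 2 \frac{2 c}{2 c} = 2 \cdot 2 c \frac{1}{2 c} = 2 \cdot 1 = 2$)
$m{\left(k \right)} = -8$ ($m{\left(k \right)} = -3 - 5 = -8$)
$\frac{m{\left(-12 \right)}}{17} + \frac{h{\left(-9 \right)}}{496} = - \frac{8}{17} + \frac{2}{496} = \left(-8\right) \frac{1}{17} + 2 \cdot \frac{1}{496} = - \frac{8}{17} + \frac{1}{248} = - \frac{1967}{4216}$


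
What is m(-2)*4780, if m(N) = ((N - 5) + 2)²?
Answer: 119500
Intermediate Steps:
m(N) = (-3 + N)² (m(N) = ((-5 + N) + 2)² = (-3 + N)²)
m(-2)*4780 = (-3 - 2)²*4780 = (-5)²*4780 = 25*4780 = 119500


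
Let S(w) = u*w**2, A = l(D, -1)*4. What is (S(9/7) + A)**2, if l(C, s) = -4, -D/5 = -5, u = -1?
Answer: 748225/2401 ≈ 311.63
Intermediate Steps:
D = 25 (D = -5*(-5) = 25)
A = -16 (A = -4*4 = -16)
S(w) = -w**2
(S(9/7) + A)**2 = (-(9/7)**2 - 16)**2 = (-1*81/49 - 16)**2 = (-81/49 - 16)**2 = (-865/49)**2 = 748225/2401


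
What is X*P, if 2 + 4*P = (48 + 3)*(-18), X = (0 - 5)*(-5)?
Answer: -5750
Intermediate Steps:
X = 25 (X = -5*(-5) = 25)
P = -230 (P = -½ + ((48 + 3)*(-18))/4 = -½ + (51*(-18))/4 = -½ + (¼)*(-918) = -½ - 459/2 = -230)
X*P = 25*(-230) = -5750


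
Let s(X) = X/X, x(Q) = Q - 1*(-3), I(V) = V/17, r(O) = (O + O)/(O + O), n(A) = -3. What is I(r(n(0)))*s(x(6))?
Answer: 1/17 ≈ 0.058824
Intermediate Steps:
r(O) = 1 (r(O) = (2*O)/((2*O)) = (2*O)*(1/(2*O)) = 1)
I(V) = V/17 (I(V) = V*(1/17) = V/17)
x(Q) = 3 + Q (x(Q) = Q + 3 = 3 + Q)
s(X) = 1
I(r(n(0)))*s(x(6)) = ((1/17)*1)*1 = (1/17)*1 = 1/17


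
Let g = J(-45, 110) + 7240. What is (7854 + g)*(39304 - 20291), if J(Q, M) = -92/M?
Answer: 15783147612/55 ≈ 2.8697e+8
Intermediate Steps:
g = 398154/55 (g = -92/110 + 7240 = -92*1/110 + 7240 = -46/55 + 7240 = 398154/55 ≈ 7239.2)
(7854 + g)*(39304 - 20291) = (7854 + 398154/55)*(39304 - 20291) = (830124/55)*19013 = 15783147612/55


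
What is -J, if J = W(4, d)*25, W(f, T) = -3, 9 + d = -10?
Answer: 75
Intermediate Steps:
d = -19 (d = -9 - 10 = -19)
J = -75 (J = -3*25 = -75)
-J = -1*(-75) = 75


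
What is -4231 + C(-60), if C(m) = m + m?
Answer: -4351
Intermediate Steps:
C(m) = 2*m
-4231 + C(-60) = -4231 + 2*(-60) = -4231 - 120 = -4351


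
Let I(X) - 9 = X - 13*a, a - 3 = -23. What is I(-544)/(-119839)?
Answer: 275/119839 ≈ 0.0022947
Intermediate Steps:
a = -20 (a = 3 - 23 = -20)
I(X) = 269 + X (I(X) = 9 + (X - 13*(-20)) = 9 + (X - 1*(-260)) = 9 + (X + 260) = 9 + (260 + X) = 269 + X)
I(-544)/(-119839) = (269 - 544)/(-119839) = -275*(-1/119839) = 275/119839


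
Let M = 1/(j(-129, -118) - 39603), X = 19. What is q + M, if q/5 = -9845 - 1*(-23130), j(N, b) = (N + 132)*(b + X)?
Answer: 2650357499/39900 ≈ 66425.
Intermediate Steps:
j(N, b) = (19 + b)*(132 + N) (j(N, b) = (N + 132)*(b + 19) = (132 + N)*(19 + b) = (19 + b)*(132 + N))
q = 66425 (q = 5*(-9845 - 1*(-23130)) = 5*(-9845 + 23130) = 5*13285 = 66425)
M = -1/39900 (M = 1/((2508 + 19*(-129) + 132*(-118) - 129*(-118)) - 39603) = 1/((2508 - 2451 - 15576 + 15222) - 39603) = 1/(-297 - 39603) = 1/(-39900) = -1/39900 ≈ -2.5063e-5)
q + M = 66425 - 1/39900 = 2650357499/39900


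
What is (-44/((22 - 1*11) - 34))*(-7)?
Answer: -308/23 ≈ -13.391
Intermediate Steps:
(-44/((22 - 1*11) - 34))*(-7) = (-44/((22 - 11) - 34))*(-7) = (-44/(11 - 34))*(-7) = (-44/(-23))*(-7) = -1/23*(-44)*(-7) = (44/23)*(-7) = -308/23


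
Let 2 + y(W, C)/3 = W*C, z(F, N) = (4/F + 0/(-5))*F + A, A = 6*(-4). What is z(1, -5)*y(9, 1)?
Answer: -420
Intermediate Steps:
A = -24
z(F, N) = -20 (z(F, N) = (4/F + 0/(-5))*F - 24 = (4/F + 0*(-⅕))*F - 24 = (4/F + 0)*F - 24 = (4/F)*F - 24 = 4 - 24 = -20)
y(W, C) = -6 + 3*C*W (y(W, C) = -6 + 3*(W*C) = -6 + 3*(C*W) = -6 + 3*C*W)
z(1, -5)*y(9, 1) = -20*(-6 + 3*1*9) = -20*(-6 + 27) = -20*21 = -420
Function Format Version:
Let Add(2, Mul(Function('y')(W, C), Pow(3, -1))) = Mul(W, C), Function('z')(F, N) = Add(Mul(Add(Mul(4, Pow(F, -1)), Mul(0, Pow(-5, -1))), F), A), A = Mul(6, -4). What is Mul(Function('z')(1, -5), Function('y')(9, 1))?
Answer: -420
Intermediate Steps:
A = -24
Function('z')(F, N) = -20 (Function('z')(F, N) = Add(Mul(Add(Mul(4, Pow(F, -1)), Mul(0, Pow(-5, -1))), F), -24) = Add(Mul(Add(Mul(4, Pow(F, -1)), Mul(0, Rational(-1, 5))), F), -24) = Add(Mul(Add(Mul(4, Pow(F, -1)), 0), F), -24) = Add(Mul(Mul(4, Pow(F, -1)), F), -24) = Add(4, -24) = -20)
Function('y')(W, C) = Add(-6, Mul(3, C, W)) (Function('y')(W, C) = Add(-6, Mul(3, Mul(W, C))) = Add(-6, Mul(3, Mul(C, W))) = Add(-6, Mul(3, C, W)))
Mul(Function('z')(1, -5), Function('y')(9, 1)) = Mul(-20, Add(-6, Mul(3, 1, 9))) = Mul(-20, Add(-6, 27)) = Mul(-20, 21) = -420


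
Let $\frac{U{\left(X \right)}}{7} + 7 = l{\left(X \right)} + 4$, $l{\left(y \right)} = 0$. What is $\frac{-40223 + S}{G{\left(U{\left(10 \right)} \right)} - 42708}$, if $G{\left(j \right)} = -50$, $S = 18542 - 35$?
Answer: $\frac{10858}{21379} \approx 0.50788$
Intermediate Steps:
$S = 18507$
$U{\left(X \right)} = -21$ ($U{\left(X \right)} = -49 + 7 \left(0 + 4\right) = -49 + 7 \cdot 4 = -49 + 28 = -21$)
$\frac{-40223 + S}{G{\left(U{\left(10 \right)} \right)} - 42708} = \frac{-40223 + 18507}{-50 - 42708} = - \frac{21716}{-42758} = \left(-21716\right) \left(- \frac{1}{42758}\right) = \frac{10858}{21379}$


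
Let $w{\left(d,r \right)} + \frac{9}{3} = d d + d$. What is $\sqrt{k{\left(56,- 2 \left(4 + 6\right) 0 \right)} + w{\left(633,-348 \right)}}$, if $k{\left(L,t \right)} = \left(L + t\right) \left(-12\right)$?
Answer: $\sqrt{400647} \approx 632.97$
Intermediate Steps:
$w{\left(d,r \right)} = -3 + d + d^{2}$ ($w{\left(d,r \right)} = -3 + \left(d d + d\right) = -3 + \left(d^{2} + d\right) = -3 + \left(d + d^{2}\right) = -3 + d + d^{2}$)
$k{\left(L,t \right)} = - 12 L - 12 t$
$\sqrt{k{\left(56,- 2 \left(4 + 6\right) 0 \right)} + w{\left(633,-348 \right)}} = \sqrt{\left(\left(-12\right) 56 - 12 - 2 \left(4 + 6\right) 0\right) + \left(-3 + 633 + 633^{2}\right)} = \sqrt{\left(-672 - 12 \left(-2\right) 10 \cdot 0\right) + \left(-3 + 633 + 400689\right)} = \sqrt{\left(-672 - 12 \left(\left(-20\right) 0\right)\right) + 401319} = \sqrt{\left(-672 - 0\right) + 401319} = \sqrt{\left(-672 + 0\right) + 401319} = \sqrt{-672 + 401319} = \sqrt{400647}$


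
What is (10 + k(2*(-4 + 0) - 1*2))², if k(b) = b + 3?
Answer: 9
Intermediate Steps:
k(b) = 3 + b
(10 + k(2*(-4 + 0) - 1*2))² = (10 + (3 + (2*(-4 + 0) - 1*2)))² = (10 + (3 + (2*(-4) - 2)))² = (10 + (3 + (-8 - 2)))² = (10 + (3 - 10))² = (10 - 7)² = 3² = 9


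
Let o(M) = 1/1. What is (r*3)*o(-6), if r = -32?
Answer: -96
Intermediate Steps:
o(M) = 1
(r*3)*o(-6) = -32*3*1 = -96*1 = -96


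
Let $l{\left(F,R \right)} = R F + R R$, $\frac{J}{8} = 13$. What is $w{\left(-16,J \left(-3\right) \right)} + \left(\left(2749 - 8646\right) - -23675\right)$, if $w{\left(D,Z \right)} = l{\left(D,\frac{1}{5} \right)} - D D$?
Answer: $\frac{437971}{25} \approx 17519.0$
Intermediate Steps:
$J = 104$ ($J = 8 \cdot 13 = 104$)
$l{\left(F,R \right)} = R^{2} + F R$ ($l{\left(F,R \right)} = F R + R^{2} = R^{2} + F R$)
$w{\left(D,Z \right)} = \frac{1}{25} - D^{2} + \frac{D}{5}$ ($w{\left(D,Z \right)} = \frac{D + \frac{1}{5}}{5} - D D = \frac{D + \frac{1}{5}}{5} - D^{2} = \frac{\frac{1}{5} + D}{5} - D^{2} = \left(\frac{1}{25} + \frac{D}{5}\right) - D^{2} = \frac{1}{25} - D^{2} + \frac{D}{5}$)
$w{\left(-16,J \left(-3\right) \right)} + \left(\left(2749 - 8646\right) - -23675\right) = \left(\frac{1}{25} - \left(-16\right)^{2} + \frac{1}{5} \left(-16\right)\right) + \left(\left(2749 - 8646\right) - -23675\right) = \left(\frac{1}{25} - 256 - \frac{16}{5}\right) + \left(\left(2749 - 8646\right) + 23675\right) = \left(\frac{1}{25} - 256 - \frac{16}{5}\right) + \left(-5897 + 23675\right) = - \frac{6479}{25} + 17778 = \frac{437971}{25}$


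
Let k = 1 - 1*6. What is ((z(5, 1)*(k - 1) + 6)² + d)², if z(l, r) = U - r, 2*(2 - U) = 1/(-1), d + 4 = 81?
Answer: 7396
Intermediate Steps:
d = 77 (d = -4 + 81 = 77)
k = -5 (k = 1 - 6 = -5)
U = 5/2 (U = 2 - ½/(-1) = 2 - ½*(-1) = 2 + ½ = 5/2 ≈ 2.5000)
z(l, r) = 5/2 - r
((z(5, 1)*(k - 1) + 6)² + d)² = (((5/2 - 1*1)*(-5 - 1) + 6)² + 77)² = (((5/2 - 1)*(-6) + 6)² + 77)² = (((3/2)*(-6) + 6)² + 77)² = ((-9 + 6)² + 77)² = ((-3)² + 77)² = (9 + 77)² = 86² = 7396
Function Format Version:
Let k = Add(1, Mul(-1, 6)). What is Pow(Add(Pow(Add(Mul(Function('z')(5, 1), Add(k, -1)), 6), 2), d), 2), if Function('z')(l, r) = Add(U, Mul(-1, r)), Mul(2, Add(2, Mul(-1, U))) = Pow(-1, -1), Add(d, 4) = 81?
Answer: 7396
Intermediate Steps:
d = 77 (d = Add(-4, 81) = 77)
k = -5 (k = Add(1, -6) = -5)
U = Rational(5, 2) (U = Add(2, Mul(Rational(-1, 2), Pow(-1, -1))) = Add(2, Mul(Rational(-1, 2), -1)) = Add(2, Rational(1, 2)) = Rational(5, 2) ≈ 2.5000)
Function('z')(l, r) = Add(Rational(5, 2), Mul(-1, r))
Pow(Add(Pow(Add(Mul(Function('z')(5, 1), Add(k, -1)), 6), 2), d), 2) = Pow(Add(Pow(Add(Mul(Add(Rational(5, 2), Mul(-1, 1)), Add(-5, -1)), 6), 2), 77), 2) = Pow(Add(Pow(Add(Mul(Add(Rational(5, 2), -1), -6), 6), 2), 77), 2) = Pow(Add(Pow(Add(Mul(Rational(3, 2), -6), 6), 2), 77), 2) = Pow(Add(Pow(Add(-9, 6), 2), 77), 2) = Pow(Add(Pow(-3, 2), 77), 2) = Pow(Add(9, 77), 2) = Pow(86, 2) = 7396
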